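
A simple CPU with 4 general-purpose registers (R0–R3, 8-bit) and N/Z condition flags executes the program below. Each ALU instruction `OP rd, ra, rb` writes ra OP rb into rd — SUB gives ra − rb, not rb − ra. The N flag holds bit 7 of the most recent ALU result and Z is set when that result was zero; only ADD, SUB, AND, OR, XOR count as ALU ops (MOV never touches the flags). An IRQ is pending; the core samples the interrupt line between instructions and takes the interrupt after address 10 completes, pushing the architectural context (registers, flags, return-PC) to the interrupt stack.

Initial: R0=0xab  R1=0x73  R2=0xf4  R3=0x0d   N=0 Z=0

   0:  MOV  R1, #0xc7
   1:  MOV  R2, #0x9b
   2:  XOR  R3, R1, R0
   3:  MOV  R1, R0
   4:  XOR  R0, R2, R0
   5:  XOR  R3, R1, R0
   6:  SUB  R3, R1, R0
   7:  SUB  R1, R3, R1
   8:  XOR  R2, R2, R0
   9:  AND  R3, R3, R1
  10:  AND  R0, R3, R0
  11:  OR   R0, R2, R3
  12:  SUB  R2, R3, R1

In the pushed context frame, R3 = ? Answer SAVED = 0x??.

SAVED = 0x50

after  0: R0=0xab R1=0xc7 R2=0xf4 R3=0x0d  N=0 Z=0
after  1: R0=0xab R1=0xc7 R2=0x9b R3=0x0d  N=0 Z=0
after  2: R0=0xab R1=0xc7 R2=0x9b R3=0x6c  N=0 Z=0
after  3: R0=0xab R1=0xab R2=0x9b R3=0x6c  N=0 Z=0
after  4: R0=0x30 R1=0xab R2=0x9b R3=0x6c  N=0 Z=0
after  5: R0=0x30 R1=0xab R2=0x9b R3=0x9b  N=1 Z=0
after  6: R0=0x30 R1=0xab R2=0x9b R3=0x7b  N=0 Z=0
after  7: R0=0x30 R1=0xd0 R2=0x9b R3=0x7b  N=1 Z=0
after  8: R0=0x30 R1=0xd0 R2=0xab R3=0x7b  N=1 Z=0
after  9: R0=0x30 R1=0xd0 R2=0xab R3=0x50  N=0 Z=0
after 10: R0=0x10 R1=0xd0 R2=0xab R3=0x50  N=0 Z=0
-- IRQ taken; context saved, return-PC = 11 --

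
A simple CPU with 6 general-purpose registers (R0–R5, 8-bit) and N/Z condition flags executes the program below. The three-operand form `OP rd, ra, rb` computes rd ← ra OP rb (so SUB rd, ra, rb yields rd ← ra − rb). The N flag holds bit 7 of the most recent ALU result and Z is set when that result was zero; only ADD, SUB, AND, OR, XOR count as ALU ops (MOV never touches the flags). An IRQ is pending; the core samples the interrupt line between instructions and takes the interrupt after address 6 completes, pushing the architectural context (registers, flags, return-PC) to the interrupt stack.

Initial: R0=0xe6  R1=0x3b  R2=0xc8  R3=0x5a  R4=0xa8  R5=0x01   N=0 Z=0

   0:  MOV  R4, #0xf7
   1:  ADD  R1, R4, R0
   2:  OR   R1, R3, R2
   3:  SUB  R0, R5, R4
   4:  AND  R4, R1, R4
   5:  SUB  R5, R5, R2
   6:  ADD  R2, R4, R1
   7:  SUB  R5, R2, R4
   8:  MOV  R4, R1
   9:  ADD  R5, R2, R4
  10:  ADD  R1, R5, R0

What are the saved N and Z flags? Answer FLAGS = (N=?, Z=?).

FLAGS = (N=1, Z=0)

after  0: R0=0xe6 R1=0x3b R2=0xc8 R3=0x5a R4=0xf7 R5=0x01  N=0 Z=0
after  1: R0=0xe6 R1=0xdd R2=0xc8 R3=0x5a R4=0xf7 R5=0x01  N=1 Z=0
after  2: R0=0xe6 R1=0xda R2=0xc8 R3=0x5a R4=0xf7 R5=0x01  N=1 Z=0
after  3: R0=0x0a R1=0xda R2=0xc8 R3=0x5a R4=0xf7 R5=0x01  N=0 Z=0
after  4: R0=0x0a R1=0xda R2=0xc8 R3=0x5a R4=0xd2 R5=0x01  N=1 Z=0
after  5: R0=0x0a R1=0xda R2=0xc8 R3=0x5a R4=0xd2 R5=0x39  N=0 Z=0
after  6: R0=0x0a R1=0xda R2=0xac R3=0x5a R4=0xd2 R5=0x39  N=1 Z=0
-- IRQ taken; context saved, return-PC = 7 --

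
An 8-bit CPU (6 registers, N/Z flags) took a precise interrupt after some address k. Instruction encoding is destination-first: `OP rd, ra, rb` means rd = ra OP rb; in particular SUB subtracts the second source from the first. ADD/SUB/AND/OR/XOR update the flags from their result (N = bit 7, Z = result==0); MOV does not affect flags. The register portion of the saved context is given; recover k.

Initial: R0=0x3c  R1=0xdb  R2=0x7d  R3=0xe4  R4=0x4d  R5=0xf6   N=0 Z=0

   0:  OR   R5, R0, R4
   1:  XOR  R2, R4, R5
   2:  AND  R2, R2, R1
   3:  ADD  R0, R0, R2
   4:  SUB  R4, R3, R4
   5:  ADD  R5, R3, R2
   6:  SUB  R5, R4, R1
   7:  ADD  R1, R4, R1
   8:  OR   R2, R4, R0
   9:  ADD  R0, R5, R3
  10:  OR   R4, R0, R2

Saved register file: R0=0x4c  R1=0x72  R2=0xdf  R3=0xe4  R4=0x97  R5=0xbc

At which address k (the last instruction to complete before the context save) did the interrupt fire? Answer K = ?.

K = 8

after  0: R0=0x3c R1=0xdb R2=0x7d R3=0xe4 R4=0x4d R5=0x7d  N=0 Z=0
after  1: R0=0x3c R1=0xdb R2=0x30 R3=0xe4 R4=0x4d R5=0x7d  N=0 Z=0
after  2: R0=0x3c R1=0xdb R2=0x10 R3=0xe4 R4=0x4d R5=0x7d  N=0 Z=0
after  3: R0=0x4c R1=0xdb R2=0x10 R3=0xe4 R4=0x4d R5=0x7d  N=0 Z=0
after  4: R0=0x4c R1=0xdb R2=0x10 R3=0xe4 R4=0x97 R5=0x7d  N=1 Z=0
after  5: R0=0x4c R1=0xdb R2=0x10 R3=0xe4 R4=0x97 R5=0xf4  N=1 Z=0
after  6: R0=0x4c R1=0xdb R2=0x10 R3=0xe4 R4=0x97 R5=0xbc  N=1 Z=0
after  7: R0=0x4c R1=0x72 R2=0x10 R3=0xe4 R4=0x97 R5=0xbc  N=0 Z=0
after  8: R0=0x4c R1=0x72 R2=0xdf R3=0xe4 R4=0x97 R5=0xbc  N=1 Z=0
-- IRQ taken; context saved, return-PC = 9 --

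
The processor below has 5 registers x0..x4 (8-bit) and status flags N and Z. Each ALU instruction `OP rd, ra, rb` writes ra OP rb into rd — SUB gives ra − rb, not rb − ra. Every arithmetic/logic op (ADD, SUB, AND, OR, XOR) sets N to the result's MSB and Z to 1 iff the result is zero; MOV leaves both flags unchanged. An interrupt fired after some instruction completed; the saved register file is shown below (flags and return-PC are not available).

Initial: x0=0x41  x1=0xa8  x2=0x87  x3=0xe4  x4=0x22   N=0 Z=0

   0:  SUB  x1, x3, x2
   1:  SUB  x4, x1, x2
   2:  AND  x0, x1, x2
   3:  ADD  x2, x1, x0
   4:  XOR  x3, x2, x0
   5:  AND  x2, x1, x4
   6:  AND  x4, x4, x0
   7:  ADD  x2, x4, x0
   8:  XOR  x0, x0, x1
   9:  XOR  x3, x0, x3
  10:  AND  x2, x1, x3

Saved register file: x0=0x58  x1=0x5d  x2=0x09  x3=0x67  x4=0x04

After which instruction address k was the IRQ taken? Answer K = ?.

after  0: x0=0x41 x1=0x5d x2=0x87 x3=0xe4 x4=0x22  N=0 Z=0
after  1: x0=0x41 x1=0x5d x2=0x87 x3=0xe4 x4=0xd6  N=1 Z=0
after  2: x0=0x05 x1=0x5d x2=0x87 x3=0xe4 x4=0xd6  N=0 Z=0
after  3: x0=0x05 x1=0x5d x2=0x62 x3=0xe4 x4=0xd6  N=0 Z=0
after  4: x0=0x05 x1=0x5d x2=0x62 x3=0x67 x4=0xd6  N=0 Z=0
after  5: x0=0x05 x1=0x5d x2=0x54 x3=0x67 x4=0xd6  N=0 Z=0
after  6: x0=0x05 x1=0x5d x2=0x54 x3=0x67 x4=0x04  N=0 Z=0
after  7: x0=0x05 x1=0x5d x2=0x09 x3=0x67 x4=0x04  N=0 Z=0
after  8: x0=0x58 x1=0x5d x2=0x09 x3=0x67 x4=0x04  N=0 Z=0
-- IRQ taken; context saved, return-PC = 9 --

K = 8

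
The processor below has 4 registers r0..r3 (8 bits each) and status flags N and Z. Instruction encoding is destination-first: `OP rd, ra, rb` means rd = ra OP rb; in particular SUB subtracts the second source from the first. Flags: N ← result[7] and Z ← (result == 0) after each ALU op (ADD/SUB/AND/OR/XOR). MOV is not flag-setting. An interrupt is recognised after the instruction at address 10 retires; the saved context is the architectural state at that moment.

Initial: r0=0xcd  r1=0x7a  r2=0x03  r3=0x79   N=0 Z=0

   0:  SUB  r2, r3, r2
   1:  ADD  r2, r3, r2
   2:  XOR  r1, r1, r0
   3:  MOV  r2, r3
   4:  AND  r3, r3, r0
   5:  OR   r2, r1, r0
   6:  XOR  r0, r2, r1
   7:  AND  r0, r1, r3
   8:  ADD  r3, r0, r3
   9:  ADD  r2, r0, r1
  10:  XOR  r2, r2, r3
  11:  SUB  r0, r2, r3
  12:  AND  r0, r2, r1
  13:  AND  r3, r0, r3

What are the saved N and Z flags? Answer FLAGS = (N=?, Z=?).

FLAGS = (N=1, Z=0)

after  0: r0=0xcd r1=0x7a r2=0x76 r3=0x79  N=0 Z=0
after  1: r0=0xcd r1=0x7a r2=0xef r3=0x79  N=1 Z=0
after  2: r0=0xcd r1=0xb7 r2=0xef r3=0x79  N=1 Z=0
after  3: r0=0xcd r1=0xb7 r2=0x79 r3=0x79  N=1 Z=0
after  4: r0=0xcd r1=0xb7 r2=0x79 r3=0x49  N=0 Z=0
after  5: r0=0xcd r1=0xb7 r2=0xff r3=0x49  N=1 Z=0
after  6: r0=0x48 r1=0xb7 r2=0xff r3=0x49  N=0 Z=0
after  7: r0=0x01 r1=0xb7 r2=0xff r3=0x49  N=0 Z=0
after  8: r0=0x01 r1=0xb7 r2=0xff r3=0x4a  N=0 Z=0
after  9: r0=0x01 r1=0xb7 r2=0xb8 r3=0x4a  N=1 Z=0
after 10: r0=0x01 r1=0xb7 r2=0xf2 r3=0x4a  N=1 Z=0
-- IRQ taken; context saved, return-PC = 11 --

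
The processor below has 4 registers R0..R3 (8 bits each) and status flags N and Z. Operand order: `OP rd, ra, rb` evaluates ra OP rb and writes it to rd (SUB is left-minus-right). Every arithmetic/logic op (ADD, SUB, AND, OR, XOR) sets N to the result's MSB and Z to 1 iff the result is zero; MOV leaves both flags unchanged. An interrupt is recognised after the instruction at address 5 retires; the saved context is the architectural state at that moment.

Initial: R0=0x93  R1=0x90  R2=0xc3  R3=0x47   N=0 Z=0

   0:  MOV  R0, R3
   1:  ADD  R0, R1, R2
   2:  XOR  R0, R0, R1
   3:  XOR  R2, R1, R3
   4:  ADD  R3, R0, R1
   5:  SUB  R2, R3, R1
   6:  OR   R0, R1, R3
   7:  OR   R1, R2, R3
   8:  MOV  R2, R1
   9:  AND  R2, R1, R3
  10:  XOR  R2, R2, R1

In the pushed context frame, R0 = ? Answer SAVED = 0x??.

SAVED = 0xc3

after  0: R0=0x47 R1=0x90 R2=0xc3 R3=0x47  N=0 Z=0
after  1: R0=0x53 R1=0x90 R2=0xc3 R3=0x47  N=0 Z=0
after  2: R0=0xc3 R1=0x90 R2=0xc3 R3=0x47  N=1 Z=0
after  3: R0=0xc3 R1=0x90 R2=0xd7 R3=0x47  N=1 Z=0
after  4: R0=0xc3 R1=0x90 R2=0xd7 R3=0x53  N=0 Z=0
after  5: R0=0xc3 R1=0x90 R2=0xc3 R3=0x53  N=1 Z=0
-- IRQ taken; context saved, return-PC = 6 --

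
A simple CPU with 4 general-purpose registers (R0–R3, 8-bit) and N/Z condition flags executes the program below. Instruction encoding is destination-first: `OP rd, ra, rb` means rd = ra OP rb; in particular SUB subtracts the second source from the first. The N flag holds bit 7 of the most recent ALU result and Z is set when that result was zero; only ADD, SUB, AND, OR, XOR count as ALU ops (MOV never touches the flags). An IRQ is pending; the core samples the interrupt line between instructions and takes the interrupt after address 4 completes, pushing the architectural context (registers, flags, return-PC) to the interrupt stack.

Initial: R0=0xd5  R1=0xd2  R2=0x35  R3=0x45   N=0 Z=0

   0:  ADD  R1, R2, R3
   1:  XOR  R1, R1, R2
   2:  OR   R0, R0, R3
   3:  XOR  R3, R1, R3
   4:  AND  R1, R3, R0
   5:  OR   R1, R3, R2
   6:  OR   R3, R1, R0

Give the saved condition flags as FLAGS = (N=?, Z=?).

after  0: R0=0xd5 R1=0x7a R2=0x35 R3=0x45  N=0 Z=0
after  1: R0=0xd5 R1=0x4f R2=0x35 R3=0x45  N=0 Z=0
after  2: R0=0xd5 R1=0x4f R2=0x35 R3=0x45  N=1 Z=0
after  3: R0=0xd5 R1=0x4f R2=0x35 R3=0x0a  N=0 Z=0
after  4: R0=0xd5 R1=0x00 R2=0x35 R3=0x0a  N=0 Z=1
-- IRQ taken; context saved, return-PC = 5 --

FLAGS = (N=0, Z=1)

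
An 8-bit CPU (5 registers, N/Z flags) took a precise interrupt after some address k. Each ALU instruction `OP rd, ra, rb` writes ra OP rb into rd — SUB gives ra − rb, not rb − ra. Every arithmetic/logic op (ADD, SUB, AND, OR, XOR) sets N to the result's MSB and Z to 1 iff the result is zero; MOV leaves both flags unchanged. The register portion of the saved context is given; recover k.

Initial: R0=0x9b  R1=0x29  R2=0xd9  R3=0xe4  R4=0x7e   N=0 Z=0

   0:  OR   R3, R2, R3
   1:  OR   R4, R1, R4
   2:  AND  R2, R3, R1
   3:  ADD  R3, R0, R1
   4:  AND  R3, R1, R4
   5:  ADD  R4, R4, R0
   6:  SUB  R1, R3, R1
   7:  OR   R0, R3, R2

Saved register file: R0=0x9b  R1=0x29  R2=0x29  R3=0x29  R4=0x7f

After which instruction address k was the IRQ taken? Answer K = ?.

after  0: R0=0x9b R1=0x29 R2=0xd9 R3=0xfd R4=0x7e  N=1 Z=0
after  1: R0=0x9b R1=0x29 R2=0xd9 R3=0xfd R4=0x7f  N=0 Z=0
after  2: R0=0x9b R1=0x29 R2=0x29 R3=0xfd R4=0x7f  N=0 Z=0
after  3: R0=0x9b R1=0x29 R2=0x29 R3=0xc4 R4=0x7f  N=1 Z=0
after  4: R0=0x9b R1=0x29 R2=0x29 R3=0x29 R4=0x7f  N=0 Z=0
-- IRQ taken; context saved, return-PC = 5 --

K = 4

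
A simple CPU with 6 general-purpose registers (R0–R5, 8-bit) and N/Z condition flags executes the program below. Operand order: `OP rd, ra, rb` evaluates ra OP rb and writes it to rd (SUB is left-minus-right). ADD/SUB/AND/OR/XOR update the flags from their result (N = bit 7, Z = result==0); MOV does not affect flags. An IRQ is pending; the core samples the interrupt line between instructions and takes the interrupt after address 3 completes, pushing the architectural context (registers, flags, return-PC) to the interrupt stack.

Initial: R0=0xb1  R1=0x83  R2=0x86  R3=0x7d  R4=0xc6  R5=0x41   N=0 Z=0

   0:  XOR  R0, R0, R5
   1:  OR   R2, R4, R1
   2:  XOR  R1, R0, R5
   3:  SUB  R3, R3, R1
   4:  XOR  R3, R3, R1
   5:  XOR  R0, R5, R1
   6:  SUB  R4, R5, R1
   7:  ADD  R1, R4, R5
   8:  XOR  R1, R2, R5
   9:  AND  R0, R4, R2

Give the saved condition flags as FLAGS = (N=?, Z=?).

after  0: R0=0xf0 R1=0x83 R2=0x86 R3=0x7d R4=0xc6 R5=0x41  N=1 Z=0
after  1: R0=0xf0 R1=0x83 R2=0xc7 R3=0x7d R4=0xc6 R5=0x41  N=1 Z=0
after  2: R0=0xf0 R1=0xb1 R2=0xc7 R3=0x7d R4=0xc6 R5=0x41  N=1 Z=0
after  3: R0=0xf0 R1=0xb1 R2=0xc7 R3=0xcc R4=0xc6 R5=0x41  N=1 Z=0
-- IRQ taken; context saved, return-PC = 4 --

FLAGS = (N=1, Z=0)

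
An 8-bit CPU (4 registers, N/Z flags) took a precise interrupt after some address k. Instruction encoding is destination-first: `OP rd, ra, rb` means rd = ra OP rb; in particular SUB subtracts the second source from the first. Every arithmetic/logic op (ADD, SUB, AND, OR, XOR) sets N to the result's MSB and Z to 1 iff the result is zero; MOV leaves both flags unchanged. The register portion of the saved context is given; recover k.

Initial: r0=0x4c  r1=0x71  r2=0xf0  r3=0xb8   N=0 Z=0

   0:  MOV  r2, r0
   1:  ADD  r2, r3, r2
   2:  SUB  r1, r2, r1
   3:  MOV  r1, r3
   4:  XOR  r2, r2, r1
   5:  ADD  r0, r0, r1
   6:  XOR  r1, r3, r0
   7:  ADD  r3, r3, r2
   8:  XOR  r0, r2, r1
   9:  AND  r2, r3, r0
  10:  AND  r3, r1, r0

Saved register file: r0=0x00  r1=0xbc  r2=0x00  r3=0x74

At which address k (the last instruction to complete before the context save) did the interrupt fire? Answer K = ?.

K = 9

after  0: r0=0x4c r1=0x71 r2=0x4c r3=0xb8  N=0 Z=0
after  1: r0=0x4c r1=0x71 r2=0x04 r3=0xb8  N=0 Z=0
after  2: r0=0x4c r1=0x93 r2=0x04 r3=0xb8  N=1 Z=0
after  3: r0=0x4c r1=0xb8 r2=0x04 r3=0xb8  N=1 Z=0
after  4: r0=0x4c r1=0xb8 r2=0xbc r3=0xb8  N=1 Z=0
after  5: r0=0x04 r1=0xb8 r2=0xbc r3=0xb8  N=0 Z=0
after  6: r0=0x04 r1=0xbc r2=0xbc r3=0xb8  N=1 Z=0
after  7: r0=0x04 r1=0xbc r2=0xbc r3=0x74  N=0 Z=0
after  8: r0=0x00 r1=0xbc r2=0xbc r3=0x74  N=0 Z=1
after  9: r0=0x00 r1=0xbc r2=0x00 r3=0x74  N=0 Z=1
-- IRQ taken; context saved, return-PC = 10 --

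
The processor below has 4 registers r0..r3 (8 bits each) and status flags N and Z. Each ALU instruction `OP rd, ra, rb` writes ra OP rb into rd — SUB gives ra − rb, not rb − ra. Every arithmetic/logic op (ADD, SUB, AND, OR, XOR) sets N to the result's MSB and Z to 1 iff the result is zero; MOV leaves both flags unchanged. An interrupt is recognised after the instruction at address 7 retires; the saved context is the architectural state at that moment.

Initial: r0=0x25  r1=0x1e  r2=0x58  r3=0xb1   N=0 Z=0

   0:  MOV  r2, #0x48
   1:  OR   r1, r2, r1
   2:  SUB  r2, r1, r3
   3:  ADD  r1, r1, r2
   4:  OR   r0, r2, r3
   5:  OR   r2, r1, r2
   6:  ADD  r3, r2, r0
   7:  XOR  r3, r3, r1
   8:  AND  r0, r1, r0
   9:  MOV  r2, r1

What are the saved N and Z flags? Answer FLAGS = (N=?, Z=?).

after  0: r0=0x25 r1=0x1e r2=0x48 r3=0xb1  N=0 Z=0
after  1: r0=0x25 r1=0x5e r2=0x48 r3=0xb1  N=0 Z=0
after  2: r0=0x25 r1=0x5e r2=0xad r3=0xb1  N=1 Z=0
after  3: r0=0x25 r1=0x0b r2=0xad r3=0xb1  N=0 Z=0
after  4: r0=0xbd r1=0x0b r2=0xad r3=0xb1  N=1 Z=0
after  5: r0=0xbd r1=0x0b r2=0xaf r3=0xb1  N=1 Z=0
after  6: r0=0xbd r1=0x0b r2=0xaf r3=0x6c  N=0 Z=0
after  7: r0=0xbd r1=0x0b r2=0xaf r3=0x67  N=0 Z=0
-- IRQ taken; context saved, return-PC = 8 --

FLAGS = (N=0, Z=0)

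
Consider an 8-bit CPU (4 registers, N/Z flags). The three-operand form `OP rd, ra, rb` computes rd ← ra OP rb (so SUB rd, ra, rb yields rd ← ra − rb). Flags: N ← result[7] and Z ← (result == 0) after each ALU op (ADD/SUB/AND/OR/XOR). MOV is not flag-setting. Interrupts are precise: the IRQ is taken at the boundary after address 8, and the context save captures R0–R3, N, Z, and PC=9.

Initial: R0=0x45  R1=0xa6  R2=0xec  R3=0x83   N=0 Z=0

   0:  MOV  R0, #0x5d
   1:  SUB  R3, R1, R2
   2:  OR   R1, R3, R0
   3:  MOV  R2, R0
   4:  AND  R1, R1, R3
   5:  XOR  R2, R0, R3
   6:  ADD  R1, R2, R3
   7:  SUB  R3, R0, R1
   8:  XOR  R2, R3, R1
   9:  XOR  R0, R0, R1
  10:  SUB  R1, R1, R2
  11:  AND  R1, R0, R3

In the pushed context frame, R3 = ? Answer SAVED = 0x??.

SAVED = 0xbc

after  0: R0=0x5d R1=0xa6 R2=0xec R3=0x83  N=0 Z=0
after  1: R0=0x5d R1=0xa6 R2=0xec R3=0xba  N=1 Z=0
after  2: R0=0x5d R1=0xff R2=0xec R3=0xba  N=1 Z=0
after  3: R0=0x5d R1=0xff R2=0x5d R3=0xba  N=1 Z=0
after  4: R0=0x5d R1=0xba R2=0x5d R3=0xba  N=1 Z=0
after  5: R0=0x5d R1=0xba R2=0xe7 R3=0xba  N=1 Z=0
after  6: R0=0x5d R1=0xa1 R2=0xe7 R3=0xba  N=1 Z=0
after  7: R0=0x5d R1=0xa1 R2=0xe7 R3=0xbc  N=1 Z=0
after  8: R0=0x5d R1=0xa1 R2=0x1d R3=0xbc  N=0 Z=0
-- IRQ taken; context saved, return-PC = 9 --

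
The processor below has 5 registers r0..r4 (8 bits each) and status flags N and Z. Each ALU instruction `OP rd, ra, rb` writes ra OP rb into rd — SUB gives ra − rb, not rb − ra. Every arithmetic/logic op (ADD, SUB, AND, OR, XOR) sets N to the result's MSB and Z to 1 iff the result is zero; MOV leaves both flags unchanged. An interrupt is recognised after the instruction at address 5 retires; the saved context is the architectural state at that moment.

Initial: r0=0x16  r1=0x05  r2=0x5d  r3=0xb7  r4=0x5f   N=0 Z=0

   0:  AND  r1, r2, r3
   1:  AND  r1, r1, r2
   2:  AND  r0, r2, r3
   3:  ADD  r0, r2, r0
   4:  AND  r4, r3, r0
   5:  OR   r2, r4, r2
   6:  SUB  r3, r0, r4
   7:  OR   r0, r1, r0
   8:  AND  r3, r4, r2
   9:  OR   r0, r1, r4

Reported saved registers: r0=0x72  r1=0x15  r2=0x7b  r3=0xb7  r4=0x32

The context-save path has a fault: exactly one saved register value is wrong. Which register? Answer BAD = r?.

after  0: r0=0x16 r1=0x15 r2=0x5d r3=0xb7 r4=0x5f  N=0 Z=0
after  1: r0=0x16 r1=0x15 r2=0x5d r3=0xb7 r4=0x5f  N=0 Z=0
after  2: r0=0x15 r1=0x15 r2=0x5d r3=0xb7 r4=0x5f  N=0 Z=0
after  3: r0=0x72 r1=0x15 r2=0x5d r3=0xb7 r4=0x5f  N=0 Z=0
after  4: r0=0x72 r1=0x15 r2=0x5d r3=0xb7 r4=0x32  N=0 Z=0
after  5: r0=0x72 r1=0x15 r2=0x7f r3=0xb7 r4=0x32  N=0 Z=0
-- IRQ taken; context saved, return-PC = 6 --
mismatch: r2: reported 0x7b vs actual 0x7f

BAD = r2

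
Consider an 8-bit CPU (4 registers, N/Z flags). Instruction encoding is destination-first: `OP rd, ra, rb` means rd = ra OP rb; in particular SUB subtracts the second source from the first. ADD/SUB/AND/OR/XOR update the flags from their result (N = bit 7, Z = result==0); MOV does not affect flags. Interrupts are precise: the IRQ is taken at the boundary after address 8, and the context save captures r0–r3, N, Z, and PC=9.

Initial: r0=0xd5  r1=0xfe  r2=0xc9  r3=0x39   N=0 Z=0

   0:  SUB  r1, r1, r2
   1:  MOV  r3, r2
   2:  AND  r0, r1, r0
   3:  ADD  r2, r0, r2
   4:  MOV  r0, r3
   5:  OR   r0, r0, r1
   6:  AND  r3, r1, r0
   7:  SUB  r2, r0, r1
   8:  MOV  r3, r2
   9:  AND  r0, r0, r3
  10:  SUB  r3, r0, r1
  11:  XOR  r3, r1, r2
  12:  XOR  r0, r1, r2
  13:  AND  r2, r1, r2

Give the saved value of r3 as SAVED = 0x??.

SAVED = 0xc8

after  0: r0=0xd5 r1=0x35 r2=0xc9 r3=0x39  N=0 Z=0
after  1: r0=0xd5 r1=0x35 r2=0xc9 r3=0xc9  N=0 Z=0
after  2: r0=0x15 r1=0x35 r2=0xc9 r3=0xc9  N=0 Z=0
after  3: r0=0x15 r1=0x35 r2=0xde r3=0xc9  N=1 Z=0
after  4: r0=0xc9 r1=0x35 r2=0xde r3=0xc9  N=1 Z=0
after  5: r0=0xfd r1=0x35 r2=0xde r3=0xc9  N=1 Z=0
after  6: r0=0xfd r1=0x35 r2=0xde r3=0x35  N=0 Z=0
after  7: r0=0xfd r1=0x35 r2=0xc8 r3=0x35  N=1 Z=0
after  8: r0=0xfd r1=0x35 r2=0xc8 r3=0xc8  N=1 Z=0
-- IRQ taken; context saved, return-PC = 9 --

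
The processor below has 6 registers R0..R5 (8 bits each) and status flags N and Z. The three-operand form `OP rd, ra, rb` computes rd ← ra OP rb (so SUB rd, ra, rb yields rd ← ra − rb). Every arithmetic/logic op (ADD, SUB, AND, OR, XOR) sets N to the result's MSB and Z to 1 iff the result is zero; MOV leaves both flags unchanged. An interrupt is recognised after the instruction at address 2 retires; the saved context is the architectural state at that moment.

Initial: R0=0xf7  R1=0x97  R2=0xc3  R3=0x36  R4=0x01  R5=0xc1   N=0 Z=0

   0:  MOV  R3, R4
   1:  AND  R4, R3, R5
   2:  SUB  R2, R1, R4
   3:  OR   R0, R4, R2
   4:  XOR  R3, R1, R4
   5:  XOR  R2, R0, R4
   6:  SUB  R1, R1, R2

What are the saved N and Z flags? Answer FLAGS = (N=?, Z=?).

after  0: R0=0xf7 R1=0x97 R2=0xc3 R3=0x01 R4=0x01 R5=0xc1  N=0 Z=0
after  1: R0=0xf7 R1=0x97 R2=0xc3 R3=0x01 R4=0x01 R5=0xc1  N=0 Z=0
after  2: R0=0xf7 R1=0x97 R2=0x96 R3=0x01 R4=0x01 R5=0xc1  N=1 Z=0
-- IRQ taken; context saved, return-PC = 3 --

FLAGS = (N=1, Z=0)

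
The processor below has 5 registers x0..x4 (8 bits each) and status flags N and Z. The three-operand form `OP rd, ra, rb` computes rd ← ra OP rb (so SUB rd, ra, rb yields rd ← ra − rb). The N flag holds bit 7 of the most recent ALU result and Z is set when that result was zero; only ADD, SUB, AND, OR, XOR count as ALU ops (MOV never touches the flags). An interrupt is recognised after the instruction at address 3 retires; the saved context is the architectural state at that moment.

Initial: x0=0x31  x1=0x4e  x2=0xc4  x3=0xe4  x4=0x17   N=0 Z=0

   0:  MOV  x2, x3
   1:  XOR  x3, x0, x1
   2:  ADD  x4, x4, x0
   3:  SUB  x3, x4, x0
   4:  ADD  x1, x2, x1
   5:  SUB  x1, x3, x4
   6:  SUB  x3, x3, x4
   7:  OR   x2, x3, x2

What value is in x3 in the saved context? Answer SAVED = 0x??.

SAVED = 0x17

after  0: x0=0x31 x1=0x4e x2=0xe4 x3=0xe4 x4=0x17  N=0 Z=0
after  1: x0=0x31 x1=0x4e x2=0xe4 x3=0x7f x4=0x17  N=0 Z=0
after  2: x0=0x31 x1=0x4e x2=0xe4 x3=0x7f x4=0x48  N=0 Z=0
after  3: x0=0x31 x1=0x4e x2=0xe4 x3=0x17 x4=0x48  N=0 Z=0
-- IRQ taken; context saved, return-PC = 4 --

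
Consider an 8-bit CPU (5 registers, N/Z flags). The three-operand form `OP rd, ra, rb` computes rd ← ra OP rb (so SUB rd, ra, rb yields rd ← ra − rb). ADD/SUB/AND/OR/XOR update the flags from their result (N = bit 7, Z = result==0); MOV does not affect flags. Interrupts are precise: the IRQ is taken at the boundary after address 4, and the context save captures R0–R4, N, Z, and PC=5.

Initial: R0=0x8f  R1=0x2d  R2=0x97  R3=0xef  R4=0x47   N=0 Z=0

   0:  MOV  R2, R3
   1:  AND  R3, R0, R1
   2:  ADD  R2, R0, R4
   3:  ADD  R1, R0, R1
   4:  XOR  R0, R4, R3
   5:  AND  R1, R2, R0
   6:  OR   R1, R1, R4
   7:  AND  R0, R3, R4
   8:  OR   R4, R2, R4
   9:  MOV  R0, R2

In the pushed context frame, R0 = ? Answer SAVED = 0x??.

SAVED = 0x4a

after  0: R0=0x8f R1=0x2d R2=0xef R3=0xef R4=0x47  N=0 Z=0
after  1: R0=0x8f R1=0x2d R2=0xef R3=0x0d R4=0x47  N=0 Z=0
after  2: R0=0x8f R1=0x2d R2=0xd6 R3=0x0d R4=0x47  N=1 Z=0
after  3: R0=0x8f R1=0xbc R2=0xd6 R3=0x0d R4=0x47  N=1 Z=0
after  4: R0=0x4a R1=0xbc R2=0xd6 R3=0x0d R4=0x47  N=0 Z=0
-- IRQ taken; context saved, return-PC = 5 --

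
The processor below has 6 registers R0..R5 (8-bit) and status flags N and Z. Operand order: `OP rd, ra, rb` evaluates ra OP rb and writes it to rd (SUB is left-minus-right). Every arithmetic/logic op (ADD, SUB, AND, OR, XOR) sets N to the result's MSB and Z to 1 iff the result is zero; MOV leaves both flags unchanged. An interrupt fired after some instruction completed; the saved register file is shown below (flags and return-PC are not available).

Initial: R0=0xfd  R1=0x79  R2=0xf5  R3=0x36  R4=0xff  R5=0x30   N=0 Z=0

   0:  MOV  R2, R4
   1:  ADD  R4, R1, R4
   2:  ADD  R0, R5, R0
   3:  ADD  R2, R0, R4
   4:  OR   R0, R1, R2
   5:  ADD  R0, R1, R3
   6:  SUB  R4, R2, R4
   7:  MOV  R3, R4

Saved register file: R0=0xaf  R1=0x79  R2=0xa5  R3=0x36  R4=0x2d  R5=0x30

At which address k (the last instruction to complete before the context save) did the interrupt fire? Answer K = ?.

after  0: R0=0xfd R1=0x79 R2=0xff R3=0x36 R4=0xff R5=0x30  N=0 Z=0
after  1: R0=0xfd R1=0x79 R2=0xff R3=0x36 R4=0x78 R5=0x30  N=0 Z=0
after  2: R0=0x2d R1=0x79 R2=0xff R3=0x36 R4=0x78 R5=0x30  N=0 Z=0
after  3: R0=0x2d R1=0x79 R2=0xa5 R3=0x36 R4=0x78 R5=0x30  N=1 Z=0
after  4: R0=0xfd R1=0x79 R2=0xa5 R3=0x36 R4=0x78 R5=0x30  N=1 Z=0
after  5: R0=0xaf R1=0x79 R2=0xa5 R3=0x36 R4=0x78 R5=0x30  N=1 Z=0
after  6: R0=0xaf R1=0x79 R2=0xa5 R3=0x36 R4=0x2d R5=0x30  N=0 Z=0
-- IRQ taken; context saved, return-PC = 7 --

K = 6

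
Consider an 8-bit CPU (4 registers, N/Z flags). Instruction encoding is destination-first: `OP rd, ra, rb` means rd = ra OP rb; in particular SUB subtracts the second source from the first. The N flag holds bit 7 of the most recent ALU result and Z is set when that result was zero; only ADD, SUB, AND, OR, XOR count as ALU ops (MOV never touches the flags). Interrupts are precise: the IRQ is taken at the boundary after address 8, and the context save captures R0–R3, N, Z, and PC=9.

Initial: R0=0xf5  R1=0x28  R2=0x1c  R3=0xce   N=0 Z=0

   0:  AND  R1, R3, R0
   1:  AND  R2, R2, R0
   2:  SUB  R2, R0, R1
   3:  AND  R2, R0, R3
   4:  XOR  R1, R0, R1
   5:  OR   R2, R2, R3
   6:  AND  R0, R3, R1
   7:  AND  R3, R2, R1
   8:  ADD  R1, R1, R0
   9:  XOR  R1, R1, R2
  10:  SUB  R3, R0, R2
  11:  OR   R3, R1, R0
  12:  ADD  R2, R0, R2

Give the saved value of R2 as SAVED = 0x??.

after  0: R0=0xf5 R1=0xc4 R2=0x1c R3=0xce  N=1 Z=0
after  1: R0=0xf5 R1=0xc4 R2=0x14 R3=0xce  N=0 Z=0
after  2: R0=0xf5 R1=0xc4 R2=0x31 R3=0xce  N=0 Z=0
after  3: R0=0xf5 R1=0xc4 R2=0xc4 R3=0xce  N=1 Z=0
after  4: R0=0xf5 R1=0x31 R2=0xc4 R3=0xce  N=0 Z=0
after  5: R0=0xf5 R1=0x31 R2=0xce R3=0xce  N=1 Z=0
after  6: R0=0x00 R1=0x31 R2=0xce R3=0xce  N=0 Z=1
after  7: R0=0x00 R1=0x31 R2=0xce R3=0x00  N=0 Z=1
after  8: R0=0x00 R1=0x31 R2=0xce R3=0x00  N=0 Z=0
-- IRQ taken; context saved, return-PC = 9 --

SAVED = 0xce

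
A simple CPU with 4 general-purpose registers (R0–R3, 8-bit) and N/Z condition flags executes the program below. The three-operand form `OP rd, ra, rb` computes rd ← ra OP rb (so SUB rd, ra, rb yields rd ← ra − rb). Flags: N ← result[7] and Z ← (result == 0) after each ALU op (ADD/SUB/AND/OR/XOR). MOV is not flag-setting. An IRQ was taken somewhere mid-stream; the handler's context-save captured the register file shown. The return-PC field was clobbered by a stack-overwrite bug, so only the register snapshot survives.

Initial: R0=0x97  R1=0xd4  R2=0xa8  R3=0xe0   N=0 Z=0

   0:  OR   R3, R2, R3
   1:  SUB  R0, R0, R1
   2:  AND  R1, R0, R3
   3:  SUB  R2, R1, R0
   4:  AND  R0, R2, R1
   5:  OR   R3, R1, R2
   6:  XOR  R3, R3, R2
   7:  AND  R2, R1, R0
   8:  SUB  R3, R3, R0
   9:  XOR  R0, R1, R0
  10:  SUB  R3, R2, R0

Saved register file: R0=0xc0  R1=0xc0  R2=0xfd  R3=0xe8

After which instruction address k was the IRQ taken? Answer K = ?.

after  0: R0=0x97 R1=0xd4 R2=0xa8 R3=0xe8  N=1 Z=0
after  1: R0=0xc3 R1=0xd4 R2=0xa8 R3=0xe8  N=1 Z=0
after  2: R0=0xc3 R1=0xc0 R2=0xa8 R3=0xe8  N=1 Z=0
after  3: R0=0xc3 R1=0xc0 R2=0xfd R3=0xe8  N=1 Z=0
after  4: R0=0xc0 R1=0xc0 R2=0xfd R3=0xe8  N=1 Z=0
-- IRQ taken; context saved, return-PC = 5 --

K = 4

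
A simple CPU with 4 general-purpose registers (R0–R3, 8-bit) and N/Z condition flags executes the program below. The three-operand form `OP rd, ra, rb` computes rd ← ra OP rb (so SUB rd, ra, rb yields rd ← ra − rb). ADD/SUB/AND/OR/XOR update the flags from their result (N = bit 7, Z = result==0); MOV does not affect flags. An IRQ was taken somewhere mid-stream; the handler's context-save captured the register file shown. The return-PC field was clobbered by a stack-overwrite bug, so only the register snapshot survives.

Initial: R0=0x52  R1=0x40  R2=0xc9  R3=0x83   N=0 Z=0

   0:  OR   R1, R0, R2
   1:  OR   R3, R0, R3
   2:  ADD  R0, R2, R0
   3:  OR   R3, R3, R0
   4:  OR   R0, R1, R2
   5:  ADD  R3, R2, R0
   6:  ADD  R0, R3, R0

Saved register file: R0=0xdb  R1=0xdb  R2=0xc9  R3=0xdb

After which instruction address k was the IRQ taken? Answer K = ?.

K = 4

after  0: R0=0x52 R1=0xdb R2=0xc9 R3=0x83  N=1 Z=0
after  1: R0=0x52 R1=0xdb R2=0xc9 R3=0xd3  N=1 Z=0
after  2: R0=0x1b R1=0xdb R2=0xc9 R3=0xd3  N=0 Z=0
after  3: R0=0x1b R1=0xdb R2=0xc9 R3=0xdb  N=1 Z=0
after  4: R0=0xdb R1=0xdb R2=0xc9 R3=0xdb  N=1 Z=0
-- IRQ taken; context saved, return-PC = 5 --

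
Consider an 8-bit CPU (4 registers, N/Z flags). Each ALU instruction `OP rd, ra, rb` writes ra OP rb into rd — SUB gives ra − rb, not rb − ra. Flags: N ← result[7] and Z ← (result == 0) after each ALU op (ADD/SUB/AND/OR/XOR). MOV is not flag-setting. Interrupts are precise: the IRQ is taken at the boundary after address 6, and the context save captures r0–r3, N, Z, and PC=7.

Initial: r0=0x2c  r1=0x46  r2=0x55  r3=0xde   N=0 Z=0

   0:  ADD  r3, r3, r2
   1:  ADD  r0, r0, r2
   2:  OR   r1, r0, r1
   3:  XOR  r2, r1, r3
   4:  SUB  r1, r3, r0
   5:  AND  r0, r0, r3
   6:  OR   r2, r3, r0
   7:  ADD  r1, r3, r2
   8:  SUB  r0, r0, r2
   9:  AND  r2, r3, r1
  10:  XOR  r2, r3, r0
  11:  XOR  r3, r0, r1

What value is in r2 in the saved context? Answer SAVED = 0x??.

after  0: r0=0x2c r1=0x46 r2=0x55 r3=0x33  N=0 Z=0
after  1: r0=0x81 r1=0x46 r2=0x55 r3=0x33  N=1 Z=0
after  2: r0=0x81 r1=0xc7 r2=0x55 r3=0x33  N=1 Z=0
after  3: r0=0x81 r1=0xc7 r2=0xf4 r3=0x33  N=1 Z=0
after  4: r0=0x81 r1=0xb2 r2=0xf4 r3=0x33  N=1 Z=0
after  5: r0=0x01 r1=0xb2 r2=0xf4 r3=0x33  N=0 Z=0
after  6: r0=0x01 r1=0xb2 r2=0x33 r3=0x33  N=0 Z=0
-- IRQ taken; context saved, return-PC = 7 --

SAVED = 0x33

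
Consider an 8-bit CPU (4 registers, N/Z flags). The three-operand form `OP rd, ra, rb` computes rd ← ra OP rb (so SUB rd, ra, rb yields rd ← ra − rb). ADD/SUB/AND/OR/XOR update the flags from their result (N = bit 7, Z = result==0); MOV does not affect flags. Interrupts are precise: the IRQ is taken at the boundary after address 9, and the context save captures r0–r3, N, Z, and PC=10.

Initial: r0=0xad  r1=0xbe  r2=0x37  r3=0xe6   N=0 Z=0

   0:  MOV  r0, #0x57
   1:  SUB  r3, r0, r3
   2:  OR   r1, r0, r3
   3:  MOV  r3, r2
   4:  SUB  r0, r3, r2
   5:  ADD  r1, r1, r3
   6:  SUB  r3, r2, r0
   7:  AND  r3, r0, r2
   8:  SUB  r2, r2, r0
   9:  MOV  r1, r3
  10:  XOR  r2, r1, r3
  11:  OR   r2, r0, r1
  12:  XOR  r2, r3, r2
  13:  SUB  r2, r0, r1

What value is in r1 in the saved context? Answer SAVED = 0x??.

SAVED = 0x00

after  0: r0=0x57 r1=0xbe r2=0x37 r3=0xe6  N=0 Z=0
after  1: r0=0x57 r1=0xbe r2=0x37 r3=0x71  N=0 Z=0
after  2: r0=0x57 r1=0x77 r2=0x37 r3=0x71  N=0 Z=0
after  3: r0=0x57 r1=0x77 r2=0x37 r3=0x37  N=0 Z=0
after  4: r0=0x00 r1=0x77 r2=0x37 r3=0x37  N=0 Z=1
after  5: r0=0x00 r1=0xae r2=0x37 r3=0x37  N=1 Z=0
after  6: r0=0x00 r1=0xae r2=0x37 r3=0x37  N=0 Z=0
after  7: r0=0x00 r1=0xae r2=0x37 r3=0x00  N=0 Z=1
after  8: r0=0x00 r1=0xae r2=0x37 r3=0x00  N=0 Z=0
after  9: r0=0x00 r1=0x00 r2=0x37 r3=0x00  N=0 Z=0
-- IRQ taken; context saved, return-PC = 10 --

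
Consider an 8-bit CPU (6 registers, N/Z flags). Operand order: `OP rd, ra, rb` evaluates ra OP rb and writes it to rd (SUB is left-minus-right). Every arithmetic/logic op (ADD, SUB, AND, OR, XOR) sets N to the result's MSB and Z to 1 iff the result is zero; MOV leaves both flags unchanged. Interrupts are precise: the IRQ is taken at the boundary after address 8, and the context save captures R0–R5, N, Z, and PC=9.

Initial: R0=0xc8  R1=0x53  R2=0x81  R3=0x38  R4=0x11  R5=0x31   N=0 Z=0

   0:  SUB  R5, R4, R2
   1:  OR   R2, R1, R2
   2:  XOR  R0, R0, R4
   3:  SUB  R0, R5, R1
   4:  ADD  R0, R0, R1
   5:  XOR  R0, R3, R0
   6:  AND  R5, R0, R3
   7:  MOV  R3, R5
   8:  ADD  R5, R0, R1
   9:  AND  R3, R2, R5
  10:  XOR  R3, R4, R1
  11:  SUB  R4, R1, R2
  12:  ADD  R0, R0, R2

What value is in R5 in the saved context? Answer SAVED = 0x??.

after  0: R0=0xc8 R1=0x53 R2=0x81 R3=0x38 R4=0x11 R5=0x90  N=1 Z=0
after  1: R0=0xc8 R1=0x53 R2=0xd3 R3=0x38 R4=0x11 R5=0x90  N=1 Z=0
after  2: R0=0xd9 R1=0x53 R2=0xd3 R3=0x38 R4=0x11 R5=0x90  N=1 Z=0
after  3: R0=0x3d R1=0x53 R2=0xd3 R3=0x38 R4=0x11 R5=0x90  N=0 Z=0
after  4: R0=0x90 R1=0x53 R2=0xd3 R3=0x38 R4=0x11 R5=0x90  N=1 Z=0
after  5: R0=0xa8 R1=0x53 R2=0xd3 R3=0x38 R4=0x11 R5=0x90  N=1 Z=0
after  6: R0=0xa8 R1=0x53 R2=0xd3 R3=0x38 R4=0x11 R5=0x28  N=0 Z=0
after  7: R0=0xa8 R1=0x53 R2=0xd3 R3=0x28 R4=0x11 R5=0x28  N=0 Z=0
after  8: R0=0xa8 R1=0x53 R2=0xd3 R3=0x28 R4=0x11 R5=0xfb  N=1 Z=0
-- IRQ taken; context saved, return-PC = 9 --

SAVED = 0xfb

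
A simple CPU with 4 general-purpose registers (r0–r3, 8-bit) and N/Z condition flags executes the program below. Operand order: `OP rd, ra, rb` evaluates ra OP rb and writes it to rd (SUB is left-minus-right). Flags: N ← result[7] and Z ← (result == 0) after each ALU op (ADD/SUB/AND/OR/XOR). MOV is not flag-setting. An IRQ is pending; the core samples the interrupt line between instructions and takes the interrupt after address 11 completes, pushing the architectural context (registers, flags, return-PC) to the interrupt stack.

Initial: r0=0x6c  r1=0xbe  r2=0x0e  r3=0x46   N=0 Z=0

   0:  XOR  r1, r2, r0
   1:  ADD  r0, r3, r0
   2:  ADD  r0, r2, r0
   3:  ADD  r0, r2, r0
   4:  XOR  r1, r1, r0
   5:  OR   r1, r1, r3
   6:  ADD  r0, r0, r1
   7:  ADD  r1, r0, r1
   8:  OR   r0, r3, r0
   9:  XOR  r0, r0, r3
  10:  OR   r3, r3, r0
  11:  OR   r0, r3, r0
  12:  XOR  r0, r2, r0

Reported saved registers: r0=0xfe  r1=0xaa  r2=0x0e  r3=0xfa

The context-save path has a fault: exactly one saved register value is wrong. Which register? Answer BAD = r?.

BAD = r3

after  0: r0=0x6c r1=0x62 r2=0x0e r3=0x46  N=0 Z=0
after  1: r0=0xb2 r1=0x62 r2=0x0e r3=0x46  N=1 Z=0
after  2: r0=0xc0 r1=0x62 r2=0x0e r3=0x46  N=1 Z=0
after  3: r0=0xce r1=0x62 r2=0x0e r3=0x46  N=1 Z=0
after  4: r0=0xce r1=0xac r2=0x0e r3=0x46  N=1 Z=0
after  5: r0=0xce r1=0xee r2=0x0e r3=0x46  N=1 Z=0
after  6: r0=0xbc r1=0xee r2=0x0e r3=0x46  N=1 Z=0
after  7: r0=0xbc r1=0xaa r2=0x0e r3=0x46  N=1 Z=0
after  8: r0=0xfe r1=0xaa r2=0x0e r3=0x46  N=1 Z=0
after  9: r0=0xb8 r1=0xaa r2=0x0e r3=0x46  N=1 Z=0
after 10: r0=0xb8 r1=0xaa r2=0x0e r3=0xfe  N=1 Z=0
after 11: r0=0xfe r1=0xaa r2=0x0e r3=0xfe  N=1 Z=0
-- IRQ taken; context saved, return-PC = 12 --
mismatch: r3: reported 0xfa vs actual 0xfe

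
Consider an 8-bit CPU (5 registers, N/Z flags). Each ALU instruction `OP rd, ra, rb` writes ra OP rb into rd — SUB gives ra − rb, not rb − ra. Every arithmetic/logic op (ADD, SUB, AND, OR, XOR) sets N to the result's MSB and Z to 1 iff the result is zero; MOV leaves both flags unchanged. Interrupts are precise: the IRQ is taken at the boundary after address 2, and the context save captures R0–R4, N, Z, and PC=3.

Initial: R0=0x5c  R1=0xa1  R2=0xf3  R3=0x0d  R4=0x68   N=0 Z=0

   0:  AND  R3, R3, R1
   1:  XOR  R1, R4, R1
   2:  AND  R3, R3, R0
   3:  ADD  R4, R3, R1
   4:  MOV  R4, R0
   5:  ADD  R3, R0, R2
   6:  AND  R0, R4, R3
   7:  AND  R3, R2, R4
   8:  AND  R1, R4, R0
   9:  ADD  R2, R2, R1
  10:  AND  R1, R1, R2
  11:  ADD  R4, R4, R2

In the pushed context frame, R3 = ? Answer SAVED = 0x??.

SAVED = 0x00

after  0: R0=0x5c R1=0xa1 R2=0xf3 R3=0x01 R4=0x68  N=0 Z=0
after  1: R0=0x5c R1=0xc9 R2=0xf3 R3=0x01 R4=0x68  N=1 Z=0
after  2: R0=0x5c R1=0xc9 R2=0xf3 R3=0x00 R4=0x68  N=0 Z=1
-- IRQ taken; context saved, return-PC = 3 --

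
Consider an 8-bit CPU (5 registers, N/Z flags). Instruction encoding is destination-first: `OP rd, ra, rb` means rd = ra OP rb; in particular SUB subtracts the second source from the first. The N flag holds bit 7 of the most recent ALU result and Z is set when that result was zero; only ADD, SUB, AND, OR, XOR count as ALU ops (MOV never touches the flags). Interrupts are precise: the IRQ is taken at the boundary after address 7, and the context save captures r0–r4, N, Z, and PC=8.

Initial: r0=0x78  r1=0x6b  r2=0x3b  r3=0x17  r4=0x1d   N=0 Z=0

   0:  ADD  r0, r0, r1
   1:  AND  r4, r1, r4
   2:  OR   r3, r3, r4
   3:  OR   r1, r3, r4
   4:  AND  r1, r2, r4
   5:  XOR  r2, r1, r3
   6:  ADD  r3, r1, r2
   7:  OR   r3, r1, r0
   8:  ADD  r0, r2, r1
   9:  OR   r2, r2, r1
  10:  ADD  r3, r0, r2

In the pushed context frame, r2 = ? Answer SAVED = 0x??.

after  0: r0=0xe3 r1=0x6b r2=0x3b r3=0x17 r4=0x1d  N=1 Z=0
after  1: r0=0xe3 r1=0x6b r2=0x3b r3=0x17 r4=0x09  N=0 Z=0
after  2: r0=0xe3 r1=0x6b r2=0x3b r3=0x1f r4=0x09  N=0 Z=0
after  3: r0=0xe3 r1=0x1f r2=0x3b r3=0x1f r4=0x09  N=0 Z=0
after  4: r0=0xe3 r1=0x09 r2=0x3b r3=0x1f r4=0x09  N=0 Z=0
after  5: r0=0xe3 r1=0x09 r2=0x16 r3=0x1f r4=0x09  N=0 Z=0
after  6: r0=0xe3 r1=0x09 r2=0x16 r3=0x1f r4=0x09  N=0 Z=0
after  7: r0=0xe3 r1=0x09 r2=0x16 r3=0xeb r4=0x09  N=1 Z=0
-- IRQ taken; context saved, return-PC = 8 --

SAVED = 0x16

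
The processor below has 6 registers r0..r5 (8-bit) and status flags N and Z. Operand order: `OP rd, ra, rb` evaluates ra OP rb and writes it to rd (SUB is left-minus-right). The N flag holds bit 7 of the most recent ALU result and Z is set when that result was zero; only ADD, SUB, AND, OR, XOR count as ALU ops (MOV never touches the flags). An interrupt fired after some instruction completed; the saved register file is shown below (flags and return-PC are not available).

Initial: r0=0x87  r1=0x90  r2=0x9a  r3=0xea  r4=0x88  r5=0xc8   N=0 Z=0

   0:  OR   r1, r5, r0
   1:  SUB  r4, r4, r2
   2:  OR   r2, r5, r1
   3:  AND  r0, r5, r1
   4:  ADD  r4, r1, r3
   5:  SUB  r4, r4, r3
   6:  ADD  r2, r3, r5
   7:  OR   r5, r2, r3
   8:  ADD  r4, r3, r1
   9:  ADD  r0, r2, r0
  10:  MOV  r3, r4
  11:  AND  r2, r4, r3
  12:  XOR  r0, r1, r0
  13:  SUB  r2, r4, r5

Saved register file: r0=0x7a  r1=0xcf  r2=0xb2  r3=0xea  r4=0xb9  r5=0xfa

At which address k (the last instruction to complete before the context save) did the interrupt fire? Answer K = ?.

K = 9

after  0: r0=0x87 r1=0xcf r2=0x9a r3=0xea r4=0x88 r5=0xc8  N=1 Z=0
after  1: r0=0x87 r1=0xcf r2=0x9a r3=0xea r4=0xee r5=0xc8  N=1 Z=0
after  2: r0=0x87 r1=0xcf r2=0xcf r3=0xea r4=0xee r5=0xc8  N=1 Z=0
after  3: r0=0xc8 r1=0xcf r2=0xcf r3=0xea r4=0xee r5=0xc8  N=1 Z=0
after  4: r0=0xc8 r1=0xcf r2=0xcf r3=0xea r4=0xb9 r5=0xc8  N=1 Z=0
after  5: r0=0xc8 r1=0xcf r2=0xcf r3=0xea r4=0xcf r5=0xc8  N=1 Z=0
after  6: r0=0xc8 r1=0xcf r2=0xb2 r3=0xea r4=0xcf r5=0xc8  N=1 Z=0
after  7: r0=0xc8 r1=0xcf r2=0xb2 r3=0xea r4=0xcf r5=0xfa  N=1 Z=0
after  8: r0=0xc8 r1=0xcf r2=0xb2 r3=0xea r4=0xb9 r5=0xfa  N=1 Z=0
after  9: r0=0x7a r1=0xcf r2=0xb2 r3=0xea r4=0xb9 r5=0xfa  N=0 Z=0
-- IRQ taken; context saved, return-PC = 10 --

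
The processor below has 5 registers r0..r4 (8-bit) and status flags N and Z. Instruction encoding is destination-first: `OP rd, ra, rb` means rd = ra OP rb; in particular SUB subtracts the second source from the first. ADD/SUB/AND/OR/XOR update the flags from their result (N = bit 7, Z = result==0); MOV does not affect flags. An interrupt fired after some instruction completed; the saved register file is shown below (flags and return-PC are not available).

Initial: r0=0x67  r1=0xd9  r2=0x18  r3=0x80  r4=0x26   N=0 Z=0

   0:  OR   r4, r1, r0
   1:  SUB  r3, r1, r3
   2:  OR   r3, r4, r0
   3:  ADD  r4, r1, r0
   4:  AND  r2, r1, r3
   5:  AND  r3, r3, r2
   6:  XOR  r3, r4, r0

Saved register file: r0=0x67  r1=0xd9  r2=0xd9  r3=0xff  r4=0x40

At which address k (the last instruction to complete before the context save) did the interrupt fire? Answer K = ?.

after  0: r0=0x67 r1=0xd9 r2=0x18 r3=0x80 r4=0xff  N=1 Z=0
after  1: r0=0x67 r1=0xd9 r2=0x18 r3=0x59 r4=0xff  N=0 Z=0
after  2: r0=0x67 r1=0xd9 r2=0x18 r3=0xff r4=0xff  N=1 Z=0
after  3: r0=0x67 r1=0xd9 r2=0x18 r3=0xff r4=0x40  N=0 Z=0
after  4: r0=0x67 r1=0xd9 r2=0xd9 r3=0xff r4=0x40  N=1 Z=0
-- IRQ taken; context saved, return-PC = 5 --

K = 4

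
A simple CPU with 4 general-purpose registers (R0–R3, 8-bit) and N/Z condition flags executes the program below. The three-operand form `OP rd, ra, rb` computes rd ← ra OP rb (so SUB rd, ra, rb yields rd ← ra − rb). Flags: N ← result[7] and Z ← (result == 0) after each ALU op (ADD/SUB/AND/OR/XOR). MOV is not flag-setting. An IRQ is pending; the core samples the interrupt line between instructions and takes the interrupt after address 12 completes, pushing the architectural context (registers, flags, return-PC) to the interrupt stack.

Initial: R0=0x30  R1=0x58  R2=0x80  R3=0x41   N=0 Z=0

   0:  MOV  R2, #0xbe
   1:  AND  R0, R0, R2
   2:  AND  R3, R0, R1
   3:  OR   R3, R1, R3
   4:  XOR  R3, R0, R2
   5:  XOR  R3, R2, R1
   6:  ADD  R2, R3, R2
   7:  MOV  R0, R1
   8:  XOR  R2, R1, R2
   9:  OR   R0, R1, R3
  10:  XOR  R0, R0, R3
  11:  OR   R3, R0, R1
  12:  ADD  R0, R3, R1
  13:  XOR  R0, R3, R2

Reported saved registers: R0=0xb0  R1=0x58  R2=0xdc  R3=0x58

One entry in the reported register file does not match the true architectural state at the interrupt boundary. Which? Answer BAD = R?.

BAD = R2

after  0: R0=0x30 R1=0x58 R2=0xbe R3=0x41  N=0 Z=0
after  1: R0=0x30 R1=0x58 R2=0xbe R3=0x41  N=0 Z=0
after  2: R0=0x30 R1=0x58 R2=0xbe R3=0x10  N=0 Z=0
after  3: R0=0x30 R1=0x58 R2=0xbe R3=0x58  N=0 Z=0
after  4: R0=0x30 R1=0x58 R2=0xbe R3=0x8e  N=1 Z=0
after  5: R0=0x30 R1=0x58 R2=0xbe R3=0xe6  N=1 Z=0
after  6: R0=0x30 R1=0x58 R2=0xa4 R3=0xe6  N=1 Z=0
after  7: R0=0x58 R1=0x58 R2=0xa4 R3=0xe6  N=1 Z=0
after  8: R0=0x58 R1=0x58 R2=0xfc R3=0xe6  N=1 Z=0
after  9: R0=0xfe R1=0x58 R2=0xfc R3=0xe6  N=1 Z=0
after 10: R0=0x18 R1=0x58 R2=0xfc R3=0xe6  N=0 Z=0
after 11: R0=0x18 R1=0x58 R2=0xfc R3=0x58  N=0 Z=0
after 12: R0=0xb0 R1=0x58 R2=0xfc R3=0x58  N=1 Z=0
-- IRQ taken; context saved, return-PC = 13 --
mismatch: R2: reported 0xdc vs actual 0xfc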